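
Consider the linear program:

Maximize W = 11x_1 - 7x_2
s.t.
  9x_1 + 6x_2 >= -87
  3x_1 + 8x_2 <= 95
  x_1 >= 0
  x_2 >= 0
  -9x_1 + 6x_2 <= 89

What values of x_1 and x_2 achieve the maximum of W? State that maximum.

x_1 = 95/3, x_2 = 0, maximum W = 1045/3

Extreme points and W = 11x_1 - 7x_2:
  (0, 95/8) → W = -665/8
  (95/3, 0) → W = 1045/3
  (0, 0) → W = 0

The binding constraints are 3x_1 + 8x_2 = 95 and x_2 = 0.
Solving simultaneously gives x_1 = 95/3, x_2 = 0.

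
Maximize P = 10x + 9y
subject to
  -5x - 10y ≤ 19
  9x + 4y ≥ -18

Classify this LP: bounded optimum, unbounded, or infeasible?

unbounded

From the feasible point (-52/35, -81/70), moving in the direction (10, -5) keeps every constraint satisfied while P increases without bound.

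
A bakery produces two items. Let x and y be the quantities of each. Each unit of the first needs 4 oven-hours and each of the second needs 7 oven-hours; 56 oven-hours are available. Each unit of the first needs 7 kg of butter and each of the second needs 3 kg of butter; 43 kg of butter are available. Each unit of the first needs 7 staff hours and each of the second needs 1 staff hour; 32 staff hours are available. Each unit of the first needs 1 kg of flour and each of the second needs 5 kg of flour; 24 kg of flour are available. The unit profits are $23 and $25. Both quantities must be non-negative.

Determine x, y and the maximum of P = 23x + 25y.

The optimum lies where 7x + y = 32 and x + 5y = 24.
Solving simultaneously gives x = 4, y = 4.

x = 4, y = 4, maximum P = 192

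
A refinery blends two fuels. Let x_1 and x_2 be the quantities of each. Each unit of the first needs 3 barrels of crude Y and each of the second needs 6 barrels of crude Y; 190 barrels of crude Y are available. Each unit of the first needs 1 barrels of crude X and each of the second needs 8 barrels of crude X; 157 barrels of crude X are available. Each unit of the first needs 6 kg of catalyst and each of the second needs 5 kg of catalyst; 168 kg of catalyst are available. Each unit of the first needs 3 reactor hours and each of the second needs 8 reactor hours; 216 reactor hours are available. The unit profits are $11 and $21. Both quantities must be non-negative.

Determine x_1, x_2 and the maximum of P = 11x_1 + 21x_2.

Vertices and P = 11x_1 + 21x_2:
  (0, 0) → P = 0
  (0, 157/8) → P = 3297/8
  (28, 0) → P = 308
  (13, 18) → P = 521

x_1 = 13, x_2 = 18, maximum P = 521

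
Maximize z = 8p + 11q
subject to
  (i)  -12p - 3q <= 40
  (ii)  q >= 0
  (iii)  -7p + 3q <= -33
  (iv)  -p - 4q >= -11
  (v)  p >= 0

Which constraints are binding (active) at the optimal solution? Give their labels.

(ii) and (iv)

Corner points and z = 8p + 11q:
  (33/7, 0) → z = 264/7
  (11, 0) → z = 88
  (165/31, 44/31) → z = 1804/31

The maximum is at (11, 0). Substituting into each constraint, equality holds for (ii) and (iv); the remaining constraints have slack.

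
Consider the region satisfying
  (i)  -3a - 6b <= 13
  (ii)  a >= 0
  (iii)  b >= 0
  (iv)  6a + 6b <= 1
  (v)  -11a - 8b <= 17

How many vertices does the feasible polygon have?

The feasible vertices (each the meet of two boundaries and inside every other half-plane) are:
  (0, 0)
  (0, 1/6)
  (1/6, 0)

3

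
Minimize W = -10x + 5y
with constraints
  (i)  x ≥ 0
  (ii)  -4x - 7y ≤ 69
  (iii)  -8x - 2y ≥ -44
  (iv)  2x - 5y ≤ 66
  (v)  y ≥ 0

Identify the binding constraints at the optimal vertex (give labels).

Extreme points and W = -10x + 5y:
  (0, 22) → W = 110
  (0, 0) → W = 0
  (11/2, 0) → W = -55

The minimum is at (11/2, 0). Substituting into each constraint, equality holds for (iii) and (v); the remaining constraints have slack.

(iii) and (v)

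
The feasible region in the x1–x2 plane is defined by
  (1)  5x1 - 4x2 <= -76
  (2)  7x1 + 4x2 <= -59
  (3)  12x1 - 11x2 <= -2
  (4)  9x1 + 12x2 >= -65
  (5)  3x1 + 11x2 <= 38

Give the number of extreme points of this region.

The feasible vertices (each the meet of two boundaries and inside every other half-plane) are:
  (-45/4, 79/16)
  (-293/24, 359/96)
  (-801/65, 443/65)
  (-1171/63, 179/21)

4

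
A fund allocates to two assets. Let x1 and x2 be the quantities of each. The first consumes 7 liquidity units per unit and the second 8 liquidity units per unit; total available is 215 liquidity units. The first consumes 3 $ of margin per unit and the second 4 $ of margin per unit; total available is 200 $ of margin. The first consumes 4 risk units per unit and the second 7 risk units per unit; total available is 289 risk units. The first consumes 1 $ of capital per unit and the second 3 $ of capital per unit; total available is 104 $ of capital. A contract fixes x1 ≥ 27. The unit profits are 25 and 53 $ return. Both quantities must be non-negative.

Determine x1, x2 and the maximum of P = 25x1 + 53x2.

Feasible corners and P = 25x1 + 53x2:
  (215/7, 0) → P = 5375/7
  (27, 0) → P = 675
  (27, 13/4) → P = 3389/4

The binding constraints are 7x1 + 8x2 = 215 and x1 = 27.
Solving simultaneously gives x1 = 27, x2 = 13/4.

x1 = 27, x2 = 13/4, maximum P = 3389/4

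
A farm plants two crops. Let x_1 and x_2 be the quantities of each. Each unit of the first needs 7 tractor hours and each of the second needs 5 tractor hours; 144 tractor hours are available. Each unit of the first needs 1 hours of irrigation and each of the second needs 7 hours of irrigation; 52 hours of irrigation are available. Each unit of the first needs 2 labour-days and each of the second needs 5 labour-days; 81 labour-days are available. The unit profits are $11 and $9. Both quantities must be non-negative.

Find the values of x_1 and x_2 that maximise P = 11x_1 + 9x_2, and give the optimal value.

Corner points and P = 11x_1 + 9x_2:
  (0, 0) → P = 0
  (0, 52/7) → P = 468/7
  (144/7, 0) → P = 1584/7
  (17, 5) → P = 232

The binding constraints are 7x_1 + 5x_2 = 144 and x_1 + 7x_2 = 52.
Solving simultaneously gives x_1 = 17, x_2 = 5.

x_1 = 17, x_2 = 5, maximum P = 232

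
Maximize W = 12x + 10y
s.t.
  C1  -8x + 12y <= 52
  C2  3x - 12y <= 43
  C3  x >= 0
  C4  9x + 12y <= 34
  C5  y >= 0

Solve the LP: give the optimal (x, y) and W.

x = 34/9, y = 0, maximum W = 136/3

Corner points and W = 12x + 10y:
  (0, 17/6) → W = 85/3
  (0, 0) → W = 0
  (34/9, 0) → W = 136/3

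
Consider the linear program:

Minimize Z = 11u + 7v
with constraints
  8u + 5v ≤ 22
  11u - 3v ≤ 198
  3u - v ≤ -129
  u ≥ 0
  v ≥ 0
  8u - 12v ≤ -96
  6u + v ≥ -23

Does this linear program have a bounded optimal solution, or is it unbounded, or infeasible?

The boundaries 11u - 3v = 198 and 3u - v = -129 meet at (585/2, 2013/2), but that point violates 8u + 5v ≤ 22. Every candidate vertex is excluded by some other constraint, so the feasible region is empty.

infeasible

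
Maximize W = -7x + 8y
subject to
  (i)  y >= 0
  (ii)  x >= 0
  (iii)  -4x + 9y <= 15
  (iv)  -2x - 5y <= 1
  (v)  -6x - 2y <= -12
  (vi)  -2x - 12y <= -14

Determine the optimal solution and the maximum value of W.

The feasible region is unbounded (it extends along (1, 0), (9, 4)), but W strictly decreases along every unbounded feasible direction, so there is no improving ray and the maximum is attained at a vertex.

At the optimal vertex, -4x + 9y = 15 and -6x - 2y = -12.
Solving simultaneously gives x = 39/31, y = 69/31.

x = 39/31, y = 69/31, maximum W = 9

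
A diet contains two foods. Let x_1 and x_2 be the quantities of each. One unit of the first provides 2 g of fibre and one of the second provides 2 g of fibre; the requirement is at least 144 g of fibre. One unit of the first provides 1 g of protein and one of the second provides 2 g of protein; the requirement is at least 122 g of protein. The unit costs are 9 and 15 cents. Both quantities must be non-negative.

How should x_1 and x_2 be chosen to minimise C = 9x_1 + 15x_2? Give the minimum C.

Extreme points and C = 9x_1 + 15x_2:
  (0, 72) → C = 1080
  (122, 0) → C = 1098
  (22, 50) → C = 948
The feasible region is unbounded (it extends along (0, 1), (1, 0)), but C strictly increases along every unbounded feasible direction, so there is no improving ray and the minimum is attained at a vertex.

The optimum lies where 2x_1 + 2x_2 = 144 and x_1 + 2x_2 = 122.
Solving simultaneously gives x_1 = 22, x_2 = 50.

x_1 = 22, x_2 = 50, minimum C = 948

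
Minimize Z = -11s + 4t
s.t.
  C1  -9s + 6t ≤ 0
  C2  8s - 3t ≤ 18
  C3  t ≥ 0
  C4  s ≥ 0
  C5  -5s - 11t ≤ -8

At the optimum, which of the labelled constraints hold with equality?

Extreme points and Z = -11s + 4t:
  (36/7, 54/7) → Z = -180/7
  (16/43, 24/43) → Z = -80/43
  (9/4, 0) → Z = -99/4
  (8/5, 0) → Z = -88/5

The minimum is at (36/7, 54/7). Substituting into each constraint, equality holds for C1 and C2; the remaining constraints have slack.

C1 and C2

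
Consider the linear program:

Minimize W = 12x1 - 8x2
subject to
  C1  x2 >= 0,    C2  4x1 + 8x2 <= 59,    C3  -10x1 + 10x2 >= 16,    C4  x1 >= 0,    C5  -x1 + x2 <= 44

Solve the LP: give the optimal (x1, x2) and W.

x1 = 0, x2 = 59/8, minimum W = -59

Feasible corners and W = 12x1 - 8x2:
  (77/20, 109/20) → W = 13/5
  (0, 59/8) → W = -59
  (0, 8/5) → W = -64/5

The binding constraints are 4x1 + 8x2 = 59 and x1 = 0.
Solving simultaneously gives x1 = 0, x2 = 59/8.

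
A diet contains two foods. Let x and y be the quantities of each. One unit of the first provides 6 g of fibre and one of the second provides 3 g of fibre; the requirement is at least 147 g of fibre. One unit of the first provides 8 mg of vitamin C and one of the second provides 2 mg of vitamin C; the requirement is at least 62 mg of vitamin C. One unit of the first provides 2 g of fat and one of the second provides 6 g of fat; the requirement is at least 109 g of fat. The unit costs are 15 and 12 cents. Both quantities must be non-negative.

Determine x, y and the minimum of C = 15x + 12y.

Extreme points and C = 15x + 12y:
  (0, 49) → C = 588
  (109/2, 0) → C = 1635/2
  (37/2, 12) → C = 843/2
The feasible region is unbounded (it extends along (0, 1), (1, 0)), but C strictly increases along every unbounded feasible direction, so there is no improving ray and the minimum is attained at a vertex.

At the optimal vertex, 6x + 3y = 147 and 2x + 6y = 109.
Solving simultaneously gives x = 37/2, y = 12.

x = 37/2, y = 12, minimum C = 843/2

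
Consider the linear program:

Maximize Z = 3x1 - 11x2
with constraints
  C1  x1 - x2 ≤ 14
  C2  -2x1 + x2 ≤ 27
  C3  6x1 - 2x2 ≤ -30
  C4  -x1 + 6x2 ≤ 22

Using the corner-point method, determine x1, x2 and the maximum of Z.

x1 = -41, x2 = -55, maximum Z = 482

Feasible corners and Z = 3x1 - 11x2:
  (-41, -55) → Z = 482
  (-29/2, -57/2) → Z = 270
  (-140/11, 17/11) → Z = -607/11
  (-4, 3) → Z = -45

The optimum lies where x1 - x2 = 14 and -2x1 + x2 = 27.
Solving simultaneously gives x1 = -41, x2 = -55.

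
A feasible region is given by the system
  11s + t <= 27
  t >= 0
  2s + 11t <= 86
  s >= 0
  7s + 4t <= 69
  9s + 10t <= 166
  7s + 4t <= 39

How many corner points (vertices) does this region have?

The feasible vertices (each the meet of two boundaries and inside every other half-plane) are:
  (27/11, 0)
  (69/37, 240/37)
  (0, 0)
  (0, 86/11)
  (85/69, 524/69)

5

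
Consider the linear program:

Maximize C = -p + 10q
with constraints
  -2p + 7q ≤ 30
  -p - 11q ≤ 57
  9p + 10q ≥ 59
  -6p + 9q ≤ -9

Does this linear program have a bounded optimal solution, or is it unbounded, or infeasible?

From the feasible point (111/8, 33/4), moving in the direction (7, 2) keeps every constraint satisfied while C increases without bound.

unbounded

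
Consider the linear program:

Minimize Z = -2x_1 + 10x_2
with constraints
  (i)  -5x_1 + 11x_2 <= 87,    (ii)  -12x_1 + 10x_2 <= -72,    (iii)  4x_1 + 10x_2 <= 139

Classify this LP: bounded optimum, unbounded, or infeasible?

From the feasible point (211/16, 69/8), moving in the direction (-10, -12) keeps every constraint satisfied while Z decreases without bound.

unbounded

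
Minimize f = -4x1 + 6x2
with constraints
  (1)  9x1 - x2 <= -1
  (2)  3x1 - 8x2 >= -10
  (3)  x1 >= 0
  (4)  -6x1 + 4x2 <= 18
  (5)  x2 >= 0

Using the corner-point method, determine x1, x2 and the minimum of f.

Feasible corners and f = -4x1 + 6x2:
  (2/69, 29/23) → f = 514/69
  (0, 1) → f = 6
  (0, 5/4) → f = 15/2

The binding constraints are 9x1 - x2 = -1 and x1 = 0.
Solving simultaneously gives x1 = 0, x2 = 1.

x1 = 0, x2 = 1, minimum f = 6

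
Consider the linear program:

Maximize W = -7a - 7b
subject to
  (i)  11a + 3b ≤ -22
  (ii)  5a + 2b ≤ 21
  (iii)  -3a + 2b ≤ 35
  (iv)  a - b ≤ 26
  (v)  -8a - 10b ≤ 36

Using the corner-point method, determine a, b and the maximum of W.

a = -211/23, b = 86/23, maximum W = 875/23

Extreme points and W = -7a - 7b:
  (-149/31, 319/31) → W = -1190/31
  (-56/43, -110/43) → W = 1162/43
  (-211/23, 86/23) → W = 875/23

At the optimal vertex, -3a + 2b = 35 and -8a - 10b = 36.
Solving simultaneously gives a = -211/23, b = 86/23.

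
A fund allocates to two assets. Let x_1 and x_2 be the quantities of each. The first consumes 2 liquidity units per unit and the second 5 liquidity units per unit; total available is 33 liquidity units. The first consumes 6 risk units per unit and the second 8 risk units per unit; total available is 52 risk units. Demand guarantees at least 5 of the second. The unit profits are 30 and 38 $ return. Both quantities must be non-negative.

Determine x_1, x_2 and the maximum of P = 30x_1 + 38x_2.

x_1 = 2, x_2 = 5, maximum P = 250

Feasible corners and P = 30x_1 + 38x_2:
  (0, 13/2) → P = 247
  (0, 5) → P = 190
  (2, 5) → P = 250

The binding constraints are 6x_1 + 8x_2 = 52 and x_2 = 5.
Solving simultaneously gives x_1 = 2, x_2 = 5.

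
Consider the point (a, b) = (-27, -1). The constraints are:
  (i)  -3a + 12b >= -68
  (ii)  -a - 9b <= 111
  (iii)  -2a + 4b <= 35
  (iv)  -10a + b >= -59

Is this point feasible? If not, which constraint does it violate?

Constraint (iii): -2a + 4b = 50, which is not ≤ 35. All other constraints are satisfied.

not feasible — violates (iii)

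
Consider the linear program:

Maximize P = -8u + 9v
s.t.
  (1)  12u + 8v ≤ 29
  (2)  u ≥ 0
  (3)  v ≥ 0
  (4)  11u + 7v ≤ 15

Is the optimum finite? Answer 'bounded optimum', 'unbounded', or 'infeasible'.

bounded optimum

Feasible corners and P = -8u + 9v:
  (0, 0) → P = 0
  (0, 15/7) → P = 135/7
  (15/11, 0) → P = -120/11
The feasible region has finitely many vertices and no improving ray; the maximum is 135/7 at (0, 15/7).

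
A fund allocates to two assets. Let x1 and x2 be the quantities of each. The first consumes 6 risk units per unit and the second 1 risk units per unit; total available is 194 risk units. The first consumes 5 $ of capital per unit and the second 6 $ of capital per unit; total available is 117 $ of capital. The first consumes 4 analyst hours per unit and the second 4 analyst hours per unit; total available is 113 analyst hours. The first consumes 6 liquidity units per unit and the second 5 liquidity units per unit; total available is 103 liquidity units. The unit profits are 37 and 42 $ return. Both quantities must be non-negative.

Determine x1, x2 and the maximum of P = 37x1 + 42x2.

x1 = 3, x2 = 17, maximum P = 825

Extreme points and P = 37x1 + 42x2:
  (0, 0) → P = 0
  (0, 39/2) → P = 819
  (103/6, 0) → P = 3811/6
  (3, 17) → P = 825

The binding constraints are 5x1 + 6x2 = 117 and 6x1 + 5x2 = 103.
Solving simultaneously gives x1 = 3, x2 = 17.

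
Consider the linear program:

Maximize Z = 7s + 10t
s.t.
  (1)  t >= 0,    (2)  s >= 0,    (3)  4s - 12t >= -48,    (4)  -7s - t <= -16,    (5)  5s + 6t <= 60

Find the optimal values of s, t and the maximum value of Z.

s = 36/7, t = 40/7, maximum Z = 652/7

Extreme points and Z = 7s + 10t:
  (16/7, 0) → Z = 16
  (12, 0) → Z = 84
  (18/11, 50/11) → Z = 626/11
  (36/7, 40/7) → Z = 652/7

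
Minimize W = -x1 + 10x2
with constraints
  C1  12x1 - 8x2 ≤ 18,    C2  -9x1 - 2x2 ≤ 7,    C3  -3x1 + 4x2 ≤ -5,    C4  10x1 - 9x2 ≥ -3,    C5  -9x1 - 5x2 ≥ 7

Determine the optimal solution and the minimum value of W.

x1 = -5/24, x2 = -41/16, minimum W = -305/12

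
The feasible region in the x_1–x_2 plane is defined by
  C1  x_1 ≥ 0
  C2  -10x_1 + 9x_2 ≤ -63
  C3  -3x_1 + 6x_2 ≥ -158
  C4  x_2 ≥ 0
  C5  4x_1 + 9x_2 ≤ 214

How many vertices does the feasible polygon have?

Of the 10 pairwise boundary intersections, those satisfying every inequality are:
  (63/10, 0)
  (277/14, 944/63)
  (158/3, 0)
  (902/17, 10/51)

4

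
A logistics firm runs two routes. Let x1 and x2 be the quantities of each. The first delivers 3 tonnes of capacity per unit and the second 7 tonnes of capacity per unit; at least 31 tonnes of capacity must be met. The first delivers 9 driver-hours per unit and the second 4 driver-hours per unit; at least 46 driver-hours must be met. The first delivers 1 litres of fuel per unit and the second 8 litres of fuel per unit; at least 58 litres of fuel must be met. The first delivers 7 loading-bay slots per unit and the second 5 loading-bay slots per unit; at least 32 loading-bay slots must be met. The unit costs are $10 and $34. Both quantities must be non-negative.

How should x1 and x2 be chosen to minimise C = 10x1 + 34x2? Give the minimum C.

x1 = 2, x2 = 7, minimum C = 258

Feasible corners and C = 10x1 + 34x2:
  (0, 23/2) → C = 391
  (58, 0) → C = 580
  (2, 7) → C = 258
The feasible region is unbounded (it extends along (0, 1), (1, 0)), but C strictly increases along every unbounded feasible direction, so there is no improving ray and the minimum is attained at a vertex.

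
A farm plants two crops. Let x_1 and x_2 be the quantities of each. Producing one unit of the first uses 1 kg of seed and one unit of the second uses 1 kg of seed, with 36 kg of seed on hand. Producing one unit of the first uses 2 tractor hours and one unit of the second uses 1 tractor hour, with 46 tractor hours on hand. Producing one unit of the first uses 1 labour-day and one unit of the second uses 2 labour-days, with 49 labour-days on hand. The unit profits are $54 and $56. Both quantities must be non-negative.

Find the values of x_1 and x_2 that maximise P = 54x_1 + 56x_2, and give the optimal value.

x_1 = 43/3, x_2 = 52/3, maximum P = 5234/3

Feasible corners and P = 54x_1 + 56x_2:
  (0, 0) → P = 0
  (0, 49/2) → P = 1372
  (23, 0) → P = 1242
  (43/3, 52/3) → P = 5234/3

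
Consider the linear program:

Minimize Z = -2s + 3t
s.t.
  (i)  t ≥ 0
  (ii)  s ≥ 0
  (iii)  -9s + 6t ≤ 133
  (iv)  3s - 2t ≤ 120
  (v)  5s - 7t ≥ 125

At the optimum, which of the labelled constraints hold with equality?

Corner points and Z = -2s + 3t:
  (40, 0) → Z = -80
  (25, 0) → Z = -50
  (590/11, 225/11) → Z = -505/11

The minimum is at (40, 0). Substituting into each constraint, equality holds for (i) and (iv); the remaining constraints have slack.

(i) and (iv)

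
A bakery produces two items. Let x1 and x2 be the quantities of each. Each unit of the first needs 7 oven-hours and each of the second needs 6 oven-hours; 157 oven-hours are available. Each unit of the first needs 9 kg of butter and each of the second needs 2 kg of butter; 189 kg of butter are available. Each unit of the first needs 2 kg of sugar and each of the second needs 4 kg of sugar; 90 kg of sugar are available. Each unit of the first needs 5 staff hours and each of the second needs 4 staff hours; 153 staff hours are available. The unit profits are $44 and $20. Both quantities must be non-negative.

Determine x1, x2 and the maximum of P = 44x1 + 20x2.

Vertices and P = 44x1 + 20x2:
  (0, 0) → P = 0
  (0, 45/2) → P = 450
  (21, 0) → P = 924
  (41/2, 9/4) → P = 947
  (11/2, 79/4) → P = 637

At the optimal vertex, 7x1 + 6x2 = 157 and 9x1 + 2x2 = 189.
Solving simultaneously gives x1 = 41/2, x2 = 9/4.

x1 = 41/2, x2 = 9/4, maximum P = 947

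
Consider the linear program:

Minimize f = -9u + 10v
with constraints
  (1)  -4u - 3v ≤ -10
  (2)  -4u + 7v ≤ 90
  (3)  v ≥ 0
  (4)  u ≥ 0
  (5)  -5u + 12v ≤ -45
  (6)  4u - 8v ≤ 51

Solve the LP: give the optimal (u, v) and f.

Extreme points and f = -9u + 10v:
  (9, 0) → f = -81
  (51/4, 0) → f = -459/4
  (63/2, 75/8) → f = -759/4

At the optimal vertex, -5u + 12v = -45 and 4u - 8v = 51.
Solving simultaneously gives u = 63/2, v = 75/8.

u = 63/2, v = 75/8, minimum f = -759/4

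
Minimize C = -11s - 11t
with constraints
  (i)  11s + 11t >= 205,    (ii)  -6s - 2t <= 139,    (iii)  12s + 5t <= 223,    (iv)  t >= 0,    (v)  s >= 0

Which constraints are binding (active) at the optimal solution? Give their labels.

(iii) and (v)

Feasible corners and C = -11s - 11t:
  (204/11, 1/11) → C = -205
  (0, 205/11) → C = -205
  (0, 223/5) → C = -2453/5

The minimum is at (0, 223/5). Substituting into each constraint, equality holds for (iii) and (v); the remaining constraints have slack.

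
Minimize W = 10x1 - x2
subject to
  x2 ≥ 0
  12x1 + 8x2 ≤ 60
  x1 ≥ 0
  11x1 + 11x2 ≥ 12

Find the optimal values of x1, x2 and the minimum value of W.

x1 = 0, x2 = 15/2, minimum W = -15/2

Feasible corners and W = 10x1 - x2:
  (5, 0) → W = 50
  (12/11, 0) → W = 120/11
  (0, 15/2) → W = -15/2
  (0, 12/11) → W = -12/11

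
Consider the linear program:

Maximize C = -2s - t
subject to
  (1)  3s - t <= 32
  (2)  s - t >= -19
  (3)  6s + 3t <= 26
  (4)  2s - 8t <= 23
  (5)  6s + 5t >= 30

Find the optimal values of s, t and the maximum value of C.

Feasible corners and C = -2s - t:
  (-31/9, 140/9) → C = -26/3
  (-65/11, 144/11) → C = -14/11
  (10/3, 2) → C = -26/3

At the optimal vertex, s - t = -19 and 6s + 5t = 30.
Solving simultaneously gives s = -65/11, t = 144/11.

s = -65/11, t = 144/11, maximum C = -14/11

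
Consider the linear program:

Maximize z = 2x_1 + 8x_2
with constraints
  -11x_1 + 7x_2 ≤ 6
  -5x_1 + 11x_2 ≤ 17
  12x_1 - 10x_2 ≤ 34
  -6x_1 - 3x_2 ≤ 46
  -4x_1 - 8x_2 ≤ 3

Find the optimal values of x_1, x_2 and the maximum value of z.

Vertices and z = 2x_1 + 8x_2:
  (53/86, 157/86) → z = 681/43
  (-69/116, -9/116) → z = -105/58
  (272/41, 187/41) → z = 2040/41
  (121/68, -43/34) → z = -223/34

At the optimal vertex, -5x_1 + 11x_2 = 17 and 12x_1 - 10x_2 = 34.
Solving simultaneously gives x_1 = 272/41, x_2 = 187/41.

x_1 = 272/41, x_2 = 187/41, maximum z = 2040/41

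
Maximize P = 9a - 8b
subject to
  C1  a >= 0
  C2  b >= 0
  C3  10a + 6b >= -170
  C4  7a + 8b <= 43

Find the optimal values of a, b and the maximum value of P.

a = 43/7, b = 0, maximum P = 387/7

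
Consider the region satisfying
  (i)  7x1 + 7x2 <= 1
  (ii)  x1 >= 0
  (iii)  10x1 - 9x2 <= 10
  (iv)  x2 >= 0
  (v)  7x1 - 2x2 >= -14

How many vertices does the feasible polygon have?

Intersecting each pair of boundary lines and keeping only the points that satisfy every inequality leaves:
  (0, 1/7)
  (1/7, 0)
  (0, 0)

3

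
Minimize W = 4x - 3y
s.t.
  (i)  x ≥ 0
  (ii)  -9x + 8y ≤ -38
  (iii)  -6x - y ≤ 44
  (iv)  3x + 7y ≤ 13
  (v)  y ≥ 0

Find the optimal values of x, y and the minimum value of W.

Vertices and W = 4x - 3y:
  (370/87, 1/29) → W = 1471/87
  (38/9, 0) → W = 152/9
  (13/3, 0) → W = 52/3

The binding constraints are -9x + 8y = -38 and y = 0.
Solving simultaneously gives x = 38/9, y = 0.

x = 38/9, y = 0, minimum W = 152/9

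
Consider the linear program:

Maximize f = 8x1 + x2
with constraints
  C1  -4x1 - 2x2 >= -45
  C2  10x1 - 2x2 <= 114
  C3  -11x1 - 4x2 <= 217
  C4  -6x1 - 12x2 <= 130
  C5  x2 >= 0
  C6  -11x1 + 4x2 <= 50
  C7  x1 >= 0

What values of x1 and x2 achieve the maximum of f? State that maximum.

x1 = 45/4, x2 = 0, maximum f = 90

Vertices and f = 8x1 + x2:
  (45/4, 0) → f = 90
  (40/19, 695/38) → f = 1335/38
  (0, 0) → f = 0
  (0, 25/2) → f = 25/2

The binding constraints are -4x1 - 2x2 = -45 and x2 = 0.
Solving simultaneously gives x1 = 45/4, x2 = 0.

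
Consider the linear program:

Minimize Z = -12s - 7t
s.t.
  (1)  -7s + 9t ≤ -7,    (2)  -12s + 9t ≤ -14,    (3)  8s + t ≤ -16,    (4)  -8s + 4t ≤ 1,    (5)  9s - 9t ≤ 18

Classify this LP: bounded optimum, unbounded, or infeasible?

The boundaries -7s + 9t = -7 and -12s + 9t = -14 meet at (7/5, 14/45), but that point violates 8s + t ≤ -16. Every candidate vertex is excluded by some other constraint, so the feasible region is empty.

infeasible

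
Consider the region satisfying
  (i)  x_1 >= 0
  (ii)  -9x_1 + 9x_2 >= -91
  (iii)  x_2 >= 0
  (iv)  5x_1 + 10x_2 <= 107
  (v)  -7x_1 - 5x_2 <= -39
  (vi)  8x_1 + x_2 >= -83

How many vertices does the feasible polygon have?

Intersecting each pair of boundary lines and keeping only the points that satisfy every inequality leaves:
  (0, 107/10)
  (0, 39/5)
  (91/9, 0)
  (1873/135, 508/135)
  (39/7, 0)

5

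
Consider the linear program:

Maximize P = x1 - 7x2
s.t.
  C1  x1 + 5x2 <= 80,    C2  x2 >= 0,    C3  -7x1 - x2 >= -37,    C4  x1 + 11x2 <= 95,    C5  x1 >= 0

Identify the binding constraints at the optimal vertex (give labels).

Vertices and P = x1 - 7x2:
  (37/7, 0) → P = 37/7
  (0, 0) → P = 0
  (78/19, 157/19) → P = -1021/19
  (0, 95/11) → P = -665/11

The maximum is at (37/7, 0). Substituting into each constraint, equality holds for C2 and C3; the remaining constraints have slack.

C2 and C3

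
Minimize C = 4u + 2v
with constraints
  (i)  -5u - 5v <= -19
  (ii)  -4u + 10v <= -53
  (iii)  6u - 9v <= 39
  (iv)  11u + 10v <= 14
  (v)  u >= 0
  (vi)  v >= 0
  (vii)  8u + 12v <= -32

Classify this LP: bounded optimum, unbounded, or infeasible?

infeasible

The boundaries v = 0 and 8u + 12v = -32 meet at (-4, 0), but that point violates -5u - 5v ≤ -19. Every candidate vertex is excluded by some other constraint, so the feasible region is empty.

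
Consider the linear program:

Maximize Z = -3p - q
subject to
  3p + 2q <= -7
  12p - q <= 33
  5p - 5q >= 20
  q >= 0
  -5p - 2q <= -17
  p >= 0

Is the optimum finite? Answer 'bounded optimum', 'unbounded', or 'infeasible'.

infeasible

The boundaries -5p - 2q = -17 and p = 0 meet at (0, 17/2), but that point violates 3p + 2q ≤ -7. Every candidate vertex is excluded by some other constraint, so the feasible region is empty.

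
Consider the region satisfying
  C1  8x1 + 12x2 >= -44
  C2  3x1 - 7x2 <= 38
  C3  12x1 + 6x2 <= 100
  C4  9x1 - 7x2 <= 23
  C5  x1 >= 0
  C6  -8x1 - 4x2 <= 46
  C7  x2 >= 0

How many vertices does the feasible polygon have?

The feasible vertices (each the meet of two boundaries and inside every other half-plane) are:
  (419/69, 104/23)
  (0, 50/3)
  (23/9, 0)
  (0, 0)

4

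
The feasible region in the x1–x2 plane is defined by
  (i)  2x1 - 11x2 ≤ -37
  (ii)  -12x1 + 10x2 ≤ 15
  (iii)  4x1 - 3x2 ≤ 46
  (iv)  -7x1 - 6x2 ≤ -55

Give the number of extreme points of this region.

4

Of the 6 pairwise boundary intersections, those satisfying every inequality are:
  (617/38, 120/19)
  (383/89, 369/89)
  (505/4, 153)
  (230/71, 765/142)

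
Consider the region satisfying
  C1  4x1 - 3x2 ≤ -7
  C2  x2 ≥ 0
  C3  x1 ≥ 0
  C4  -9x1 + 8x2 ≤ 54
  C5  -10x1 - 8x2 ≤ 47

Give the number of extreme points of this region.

3

Pairwise boundary intersections that survive every other constraint:
  (0, 7/3)
  (106/5, 153/5)
  (0, 27/4)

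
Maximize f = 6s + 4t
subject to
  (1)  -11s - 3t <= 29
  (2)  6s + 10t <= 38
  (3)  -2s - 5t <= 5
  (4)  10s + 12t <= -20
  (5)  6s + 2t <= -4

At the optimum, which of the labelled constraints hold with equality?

(3) and (4)

Extreme points and f = 6s + 4t:
  (-130/49, 3/49) → f = -768/49
  (-48/17, 35/51) → f = -724/51
  (-20/13, -5/13) → f = -140/13

The maximum is at (-20/13, -5/13). Substituting into each constraint, equality holds for (3) and (4); the remaining constraints have slack.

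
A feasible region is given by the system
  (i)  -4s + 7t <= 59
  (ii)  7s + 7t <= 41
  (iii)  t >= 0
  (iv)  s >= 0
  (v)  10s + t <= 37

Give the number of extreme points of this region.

4

Of the 10 pairwise boundary intersections, those satisfying every inequality are:
  (0, 41/7)
  (218/63, 151/63)
  (0, 0)
  (37/10, 0)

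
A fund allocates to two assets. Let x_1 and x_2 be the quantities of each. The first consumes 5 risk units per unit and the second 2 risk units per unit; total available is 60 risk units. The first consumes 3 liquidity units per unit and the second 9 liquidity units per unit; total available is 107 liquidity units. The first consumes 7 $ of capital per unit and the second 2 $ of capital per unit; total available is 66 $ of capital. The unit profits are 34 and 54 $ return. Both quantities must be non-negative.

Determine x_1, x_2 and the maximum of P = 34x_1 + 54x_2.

x_1 = 20/3, x_2 = 29/3, maximum P = 2246/3

Corner points and P = 34x_1 + 54x_2:
  (0, 0) → P = 0
  (0, 107/9) → P = 642
  (66/7, 0) → P = 2244/7
  (20/3, 29/3) → P = 2246/3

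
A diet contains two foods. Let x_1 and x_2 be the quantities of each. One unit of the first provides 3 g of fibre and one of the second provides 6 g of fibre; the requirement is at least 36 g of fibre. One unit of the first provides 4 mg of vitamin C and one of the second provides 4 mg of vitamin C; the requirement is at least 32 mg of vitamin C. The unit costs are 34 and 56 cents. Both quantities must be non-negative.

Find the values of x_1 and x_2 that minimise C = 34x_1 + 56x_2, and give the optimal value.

x_1 = 4, x_2 = 4, minimum C = 360

Corner points and C = 34x_1 + 56x_2:
  (0, 8) → C = 448
  (12, 0) → C = 408
  (4, 4) → C = 360
The feasible region is unbounded (it extends along (0, 1), (1, 0)), but C strictly increases along every unbounded feasible direction, so there is no improving ray and the minimum is attained at a vertex.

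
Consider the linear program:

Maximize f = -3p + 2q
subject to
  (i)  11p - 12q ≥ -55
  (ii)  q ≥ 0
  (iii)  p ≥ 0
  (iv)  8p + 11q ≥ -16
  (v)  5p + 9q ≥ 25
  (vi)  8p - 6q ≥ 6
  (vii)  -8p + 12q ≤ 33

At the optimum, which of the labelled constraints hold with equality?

Vertices and f = -3p + 2q:
  (5, 0) → f = -15
  (2, 5/3) → f = -8/3
  (45/8, 13/2) → f = -31/8
The feasible region is unbounded (it extends along (1, 0), (3, 2)), but f strictly decreases along every unbounded feasible direction, so there is no improving ray and the maximum is attained at a vertex.

The maximum is at (2, 5/3). Substituting into each constraint, equality holds for (v) and (vi); the remaining constraints have slack.

(v) and (vi)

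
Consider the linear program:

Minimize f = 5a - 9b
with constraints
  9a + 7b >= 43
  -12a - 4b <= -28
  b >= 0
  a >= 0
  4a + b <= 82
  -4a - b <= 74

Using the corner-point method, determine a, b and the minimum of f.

Vertices and f = 5a - 9b:
  (1/2, 11/2) → f = -47
  (43/9, 0) → f = 215/9
  (0, 7) → f = -63
  (41/2, 0) → f = 205/2
  (0, 82) → f = -738

The optimum lies where a = 0 and 4a + b = 82.
Solving simultaneously gives a = 0, b = 82.

a = 0, b = 82, minimum f = -738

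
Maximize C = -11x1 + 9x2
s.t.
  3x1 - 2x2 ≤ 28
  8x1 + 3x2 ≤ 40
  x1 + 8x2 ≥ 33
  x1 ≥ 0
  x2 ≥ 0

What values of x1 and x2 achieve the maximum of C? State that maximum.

x1 = 0, x2 = 40/3, maximum C = 120

Corner points and C = -11x1 + 9x2:
  (221/61, 224/61) → C = -415/61
  (0, 40/3) → C = 120
  (0, 33/8) → C = 297/8

The binding constraints are 8x1 + 3x2 = 40 and x1 = 0.
Solving simultaneously gives x1 = 0, x2 = 40/3.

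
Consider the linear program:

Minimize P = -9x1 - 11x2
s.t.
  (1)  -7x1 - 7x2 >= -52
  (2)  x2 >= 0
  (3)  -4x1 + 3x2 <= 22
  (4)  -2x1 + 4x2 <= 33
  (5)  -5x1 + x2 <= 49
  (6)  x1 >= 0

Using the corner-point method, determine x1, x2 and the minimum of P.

Corner points and P = -9x1 - 11x2:
  (52/7, 0) → P = -468/7
  (2/49, 362/49) → P = -4000/49
  (0, 0) → P = 0
  (0, 22/3) → P = -242/3

The optimum lies where -7x1 - 7x2 = -52 and -4x1 + 3x2 = 22.
Solving simultaneously gives x1 = 2/49, x2 = 362/49.

x1 = 2/49, x2 = 362/49, minimum P = -4000/49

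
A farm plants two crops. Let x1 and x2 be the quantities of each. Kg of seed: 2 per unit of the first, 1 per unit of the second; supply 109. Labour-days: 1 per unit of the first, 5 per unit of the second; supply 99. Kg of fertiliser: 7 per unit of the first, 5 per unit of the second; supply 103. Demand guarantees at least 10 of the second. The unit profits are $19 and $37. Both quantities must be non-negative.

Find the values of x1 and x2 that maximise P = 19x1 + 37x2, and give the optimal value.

Vertices and P = 19x1 + 37x2:
  (0, 99/5) → P = 3663/5
  (0, 10) → P = 370
  (2/3, 59/3) → P = 2221/3
  (53/7, 10) → P = 3597/7

x1 = 2/3, x2 = 59/3, maximum P = 2221/3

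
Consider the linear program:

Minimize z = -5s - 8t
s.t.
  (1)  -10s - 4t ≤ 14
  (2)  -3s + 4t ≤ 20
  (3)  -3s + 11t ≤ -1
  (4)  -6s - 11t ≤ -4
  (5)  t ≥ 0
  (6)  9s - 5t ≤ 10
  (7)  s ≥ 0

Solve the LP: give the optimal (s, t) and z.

Vertices and z = -5s - 8t:
  (5/9, 2/33) → z = -323/99
  (5/4, 1/4) → z = -33/4
  (2/3, 0) → z = -10/3
  (10/9, 0) → z = -50/9

s = 5/4, t = 1/4, minimum z = -33/4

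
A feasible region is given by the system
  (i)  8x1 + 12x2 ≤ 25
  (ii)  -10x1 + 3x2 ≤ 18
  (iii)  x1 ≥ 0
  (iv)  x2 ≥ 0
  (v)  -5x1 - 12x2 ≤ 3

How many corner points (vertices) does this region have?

The feasible vertices (each the meet of two boundaries and inside every other half-plane) are:
  (0, 25/12)
  (25/8, 0)
  (0, 0)

3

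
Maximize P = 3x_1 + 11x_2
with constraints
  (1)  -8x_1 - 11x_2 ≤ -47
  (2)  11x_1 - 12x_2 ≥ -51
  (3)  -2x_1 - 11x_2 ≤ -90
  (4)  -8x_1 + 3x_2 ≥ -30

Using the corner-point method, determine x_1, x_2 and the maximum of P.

x_1 = 57/7, x_2 = 82/7, maximum P = 1073/7

Vertices and P = 3x_1 + 11x_2:
  (519/145, 1092/145) → P = 13569/145
  (57/7, 82/7) → P = 1073/7
  (300/47, 330/47) → P = 4530/47

The optimum lies where 11x_1 - 12x_2 = -51 and -8x_1 + 3x_2 = -30.
Solving simultaneously gives x_1 = 57/7, x_2 = 82/7.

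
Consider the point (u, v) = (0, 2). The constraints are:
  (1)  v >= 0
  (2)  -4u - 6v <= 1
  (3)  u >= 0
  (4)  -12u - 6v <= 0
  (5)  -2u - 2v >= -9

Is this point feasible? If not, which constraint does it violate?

feasible

(1): 2 ≥ 0 ✓
(2): -12 ≤ 1 ✓
(3): 0 ≥ 0 ✓
(4): -12 ≤ 0 ✓
(5): -4 ≥ -9 ✓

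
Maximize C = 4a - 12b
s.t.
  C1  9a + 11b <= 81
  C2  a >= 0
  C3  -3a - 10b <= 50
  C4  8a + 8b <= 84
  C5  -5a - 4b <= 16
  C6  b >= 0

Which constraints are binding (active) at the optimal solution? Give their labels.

Extreme points and C = 4a - 12b:
  (0, 81/11) → C = -972/11
  (9, 0) → C = 36
  (0, 0) → C = 0

The maximum is at (9, 0). Substituting into each constraint, equality holds for C1 and C6; the remaining constraints have slack.

C1 and C6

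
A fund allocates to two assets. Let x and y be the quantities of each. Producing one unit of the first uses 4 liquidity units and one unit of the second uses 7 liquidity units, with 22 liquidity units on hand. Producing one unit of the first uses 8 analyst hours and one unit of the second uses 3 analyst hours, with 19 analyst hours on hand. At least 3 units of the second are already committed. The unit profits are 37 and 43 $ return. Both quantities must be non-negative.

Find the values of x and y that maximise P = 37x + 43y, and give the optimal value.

Extreme points and P = 37x + 43y:
  (0, 22/7) → P = 946/7
  (0, 3) → P = 129
  (1/4, 3) → P = 553/4

x = 1/4, y = 3, maximum P = 553/4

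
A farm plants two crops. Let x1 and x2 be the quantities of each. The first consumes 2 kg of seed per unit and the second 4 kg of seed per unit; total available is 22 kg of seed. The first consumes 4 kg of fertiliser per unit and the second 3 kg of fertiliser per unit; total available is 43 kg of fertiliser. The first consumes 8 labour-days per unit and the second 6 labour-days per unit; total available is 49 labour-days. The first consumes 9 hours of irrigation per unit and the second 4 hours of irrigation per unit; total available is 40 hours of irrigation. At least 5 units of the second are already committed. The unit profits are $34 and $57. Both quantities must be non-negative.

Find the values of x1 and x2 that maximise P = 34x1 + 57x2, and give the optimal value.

x1 = 1, x2 = 5, maximum P = 319

Corner points and P = 34x1 + 57x2:
  (0, 11/2) → P = 627/2
  (0, 5) → P = 285
  (1, 5) → P = 319

At the optimal vertex, 2x1 + 4x2 = 22 and x2 = 5.
Solving simultaneously gives x1 = 1, x2 = 5.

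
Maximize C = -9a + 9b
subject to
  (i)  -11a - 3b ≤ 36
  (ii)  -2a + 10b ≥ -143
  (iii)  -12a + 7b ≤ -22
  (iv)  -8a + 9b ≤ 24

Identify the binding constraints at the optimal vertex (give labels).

Vertices and C = -9a + 9b:
  (69/116, -1645/116) → C = -7713/58
  (-186/113, -674/113) → C = -4392/113
  (183/26, 116/13) → C = 441/26
The feasible region is unbounded (it extends along (5, 1), (9, 8)), but C strictly decreases along every unbounded feasible direction, so there is no improving ray and the maximum is attained at a vertex.

The maximum is at (183/26, 116/13). Substituting into each constraint, equality holds for (iii) and (iv); the remaining constraints have slack.

(iii) and (iv)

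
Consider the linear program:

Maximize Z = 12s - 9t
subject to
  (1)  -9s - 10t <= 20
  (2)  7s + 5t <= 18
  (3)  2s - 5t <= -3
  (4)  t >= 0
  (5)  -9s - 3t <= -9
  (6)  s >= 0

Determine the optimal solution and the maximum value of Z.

Extreme points and Z = 12s - 9t:
  (5/3, 19/15) → Z = 43/5
  (0, 18/5) → Z = -162/5
  (12/17, 15/17) → Z = 9/17
  (0, 3) → Z = -27

The binding constraints are 7s + 5t = 18 and 2s - 5t = -3.
Solving simultaneously gives s = 5/3, t = 19/15.

s = 5/3, t = 19/15, maximum Z = 43/5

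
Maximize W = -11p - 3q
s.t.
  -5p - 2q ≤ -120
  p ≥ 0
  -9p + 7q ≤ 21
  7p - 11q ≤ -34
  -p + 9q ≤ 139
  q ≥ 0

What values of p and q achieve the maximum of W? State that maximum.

Vertices and W = -11p - 3q:
  (1252/69, 1010/69) → W = -16802/69
  (802/47, 815/47) → W = -11267/47
  (1223/52, 939/52) → W = -8135/26

p = 802/47, q = 815/47, maximum W = -11267/47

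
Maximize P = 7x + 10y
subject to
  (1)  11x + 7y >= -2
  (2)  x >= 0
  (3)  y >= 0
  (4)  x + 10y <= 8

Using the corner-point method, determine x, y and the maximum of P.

Corner points and P = 7x + 10y:
  (0, 0) → P = 0
  (0, 4/5) → P = 8
  (8, 0) → P = 56

The binding constraints are y = 0 and x + 10y = 8.
Solving simultaneously gives x = 8, y = 0.

x = 8, y = 0, maximum P = 56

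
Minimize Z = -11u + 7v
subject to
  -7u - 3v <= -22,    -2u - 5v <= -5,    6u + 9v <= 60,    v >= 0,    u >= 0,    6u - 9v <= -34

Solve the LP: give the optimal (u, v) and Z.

u = 13/6, v = 47/9, minimum Z = 229/18

Vertices and Z = -11u + 7v:
  (2/5, 32/5) → Z = 202/5
  (32/27, 370/81) → Z = 1534/81
  (13/6, 47/9) → Z = 229/18

The optimum lies where 6u + 9v = 60 and 6u - 9v = -34.
Solving simultaneously gives u = 13/6, v = 47/9.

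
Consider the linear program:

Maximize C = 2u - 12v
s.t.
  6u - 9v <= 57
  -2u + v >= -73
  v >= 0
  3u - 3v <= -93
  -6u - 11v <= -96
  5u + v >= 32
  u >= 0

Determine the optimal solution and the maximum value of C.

u = 1/6, v = 187/6, maximum C = -1121/3

Corner points and C = 2u - 12v:
  (104, 135) → C = -1412
  (1/6, 187/6) → C = -1121/3
  (0, 32) → C = -384
The feasible region is unbounded (it extends along (0, 1), (1, 2)), but C strictly decreases along every unbounded feasible direction, so there is no improving ray and the maximum is attained at a vertex.

At the optimal vertex, 3u - 3v = -93 and 5u + v = 32.
Solving simultaneously gives u = 1/6, v = 187/6.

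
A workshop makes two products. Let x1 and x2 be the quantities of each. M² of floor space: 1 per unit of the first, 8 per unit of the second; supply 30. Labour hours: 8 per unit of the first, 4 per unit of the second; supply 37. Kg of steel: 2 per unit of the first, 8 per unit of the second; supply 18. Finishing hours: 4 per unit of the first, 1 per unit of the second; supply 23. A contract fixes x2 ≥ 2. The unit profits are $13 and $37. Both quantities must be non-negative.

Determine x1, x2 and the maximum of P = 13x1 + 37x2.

Extreme points and P = 13x1 + 37x2:
  (0, 9/4) → P = 333/4
  (0, 2) → P = 74
  (1, 2) → P = 87

At the optimal vertex, 2x1 + 8x2 = 18 and x2 = 2.
Solving simultaneously gives x1 = 1, x2 = 2.

x1 = 1, x2 = 2, maximum P = 87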